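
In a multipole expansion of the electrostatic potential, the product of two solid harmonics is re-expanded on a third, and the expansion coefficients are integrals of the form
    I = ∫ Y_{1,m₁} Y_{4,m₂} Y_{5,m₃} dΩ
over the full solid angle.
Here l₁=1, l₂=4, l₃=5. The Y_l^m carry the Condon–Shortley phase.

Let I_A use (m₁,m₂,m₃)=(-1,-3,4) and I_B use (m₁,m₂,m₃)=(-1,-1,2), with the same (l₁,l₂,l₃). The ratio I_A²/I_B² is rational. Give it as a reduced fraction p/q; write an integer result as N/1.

12/7

Same 1,4,5: normalisation and zero-m 3j drop out of the ratio.
A: Δ: 0! 2! 8! / 11! → 1/495; sum: t=0:+1/10080 = 1/10080; 3j²(1 4 5; -1 -3 4) = Δ·Π!·Σ² = 4/55  (sign -1)
B: Δ: 0! 2! 8! / 11! → 1/495; sum: t=0:+1/1440 = 1/1440; 3j²(1 4 5; -1 -1 2) = Δ·Π!·Σ² = 7/165  (sign -1)
I_A²/I_B² = (4/55)/(7/165) = 12/7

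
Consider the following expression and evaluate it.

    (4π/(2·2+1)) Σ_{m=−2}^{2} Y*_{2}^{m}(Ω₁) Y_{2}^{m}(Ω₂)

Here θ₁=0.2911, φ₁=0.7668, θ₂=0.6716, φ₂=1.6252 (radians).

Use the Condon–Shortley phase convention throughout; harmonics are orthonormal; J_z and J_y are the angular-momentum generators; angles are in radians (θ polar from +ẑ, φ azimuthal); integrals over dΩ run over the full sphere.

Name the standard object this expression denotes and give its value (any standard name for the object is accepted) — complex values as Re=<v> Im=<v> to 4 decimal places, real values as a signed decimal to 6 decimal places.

Legendre polynomial (addition theorem), +0.626560

This sum is the spherical-harmonic addition theorem: it equals the Legendre polynomial P_l(cos γ) of the angle γ between the two directions.
Term-by-term m-sum for l=2 (normalisation 4π/5 = 2.513274):
  [-2]  conj(Y_{2,-2})(Ω₁) = 0.00118 + 0.03180j ; Y_{2,-2}(Ω₂) = -0.14867 + 0.01624j ; Δ = -0.00069 - 0.00471j
  [-1]  conj(Y_{2,-1})(Ω₁) = 0.15296 + 0.14737j ; Y_{2,-1}(Ω₂) = -0.02046 - 0.37576j ; Δ = 0.05224 - 0.06049j
  [+0]  conj(Y_{2,0})(Ω₁) = 0.55284 + 0.00000j ; Y_{2,0}(Ω₂) = 0.26444 + 0.00000j ; Δ = 0.14620 + 0.00000j
  [+1]  conj(Y_{2,1})(Ω₁) = -0.15296 + 0.14737j ; Y_{2,1}(Ω₂) = 0.02046 - 0.37576j ; Δ = 0.05224 + 0.06049j
  [+2]  conj(Y_{2,2})(Ω₁) = 0.00118 - 0.03180j ; Y_{2,2}(Ω₂) = -0.14867 - 0.01624j ; Δ = -0.00069 + 0.00471j
Σ over m = 0.24930 + 0.00000j; ×(4π/5) → 0.62656 + 0.00000j. Real part: 0.626560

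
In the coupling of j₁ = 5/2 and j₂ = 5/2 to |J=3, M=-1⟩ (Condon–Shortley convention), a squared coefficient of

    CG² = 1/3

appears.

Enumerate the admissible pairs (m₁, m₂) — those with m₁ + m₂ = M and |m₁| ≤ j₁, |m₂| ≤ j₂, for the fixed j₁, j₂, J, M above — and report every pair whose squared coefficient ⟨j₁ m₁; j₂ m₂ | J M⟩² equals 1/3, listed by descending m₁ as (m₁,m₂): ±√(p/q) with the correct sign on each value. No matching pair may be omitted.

Admissible pairs with m₁+m₂ = M = -1: (-5/2,3/2), (-3/2,1/2), (-1/2,-1/2), (1/2,-3/2), (3/2,-5/2)
  (m₁,m₂)=(3/2,-5/2): CG² = 1/3, CG = +√(1/3)   ← matches the target
  (m₁,m₂)=(1/2,-3/2): CG² = 1/30, CG = +√(1/30)
  (m₁,m₂)=(-1/2,-1/2): CG² = 4/15, CG = −√(4/15)
  (m₁,m₂)=(-3/2,1/2): CG² = 1/30, CG = +√(1/30)
  (m₁,m₂)=(-5/2,3/2): CG² = 1/3, CG = +√(1/3)   ← matches the target
Pairs with CG² = 1/3: (3/2,-5/2): +√(1/3); (-5/2,3/2): +√(1/3)

(3/2,-5/2): +√(1/3); (-5/2,3/2): +√(1/3)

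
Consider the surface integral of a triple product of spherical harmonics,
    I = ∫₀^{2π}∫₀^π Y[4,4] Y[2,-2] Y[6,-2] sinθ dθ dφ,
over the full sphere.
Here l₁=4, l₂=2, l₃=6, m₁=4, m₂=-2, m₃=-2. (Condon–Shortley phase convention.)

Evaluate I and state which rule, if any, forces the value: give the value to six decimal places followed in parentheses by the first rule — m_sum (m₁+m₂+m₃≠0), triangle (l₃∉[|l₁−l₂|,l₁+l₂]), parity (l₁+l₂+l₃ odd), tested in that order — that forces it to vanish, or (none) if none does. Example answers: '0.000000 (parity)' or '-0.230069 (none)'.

0.015904 (none)

Rules hold: Σm=0, L=12 even, 2≤6≤6.
N = 9·5·13 = 585
Δ = 0!·8!·4!/13! = 1/6435
Racah Σ t=0..0: t=0:+1/2304 = 1/2304
⇒ 3j(4 2 6; 0 0 0)² = 5/143, sgn +1
Racah Σ t=0..0: t=0:+1/967680 = 1/967680
⇒ 3j(4 2 6; 4 -2 -2)² = 1/6435, sgn +1
4πI² = N·(3j₀)²·(3jₘ)² = 5/1573
I = +1·√(0.00317864/4π) = 0.01590434
No selection rule forces the value: the integral is nonzero (none).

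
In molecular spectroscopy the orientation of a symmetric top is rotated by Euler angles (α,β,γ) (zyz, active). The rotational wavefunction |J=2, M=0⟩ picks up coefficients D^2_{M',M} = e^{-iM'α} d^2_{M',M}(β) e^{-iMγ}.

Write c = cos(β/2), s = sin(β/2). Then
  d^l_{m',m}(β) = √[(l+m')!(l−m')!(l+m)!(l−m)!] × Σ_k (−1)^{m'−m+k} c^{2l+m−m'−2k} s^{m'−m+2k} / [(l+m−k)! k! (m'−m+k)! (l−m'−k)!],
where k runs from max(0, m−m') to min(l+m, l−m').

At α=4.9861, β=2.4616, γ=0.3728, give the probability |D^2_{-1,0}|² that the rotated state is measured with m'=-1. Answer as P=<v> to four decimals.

P=0.3586

First d^2_{-1,0}(β=2.4616), then the phase factors e^{-i(-1)α} and e^{-i(0)γ}:
With c≡cos(β/2)=0.333484 and s≡sin(β/2)=0.942756, N=[1·6·2·2]^{1/2}=4.898979
Admissible k: 1..2 (factorial args all ≥0)
  k=1: (−1)^0·4.8990/(2)·0.3335^3·0.9428^1 = +0.085644
  k=2: (−1)^1·4.8990/(2)·0.3335^1·0.9428^3 = -0.684460
d^2_{-1,0}(2.4616) = +0.085644 -0.684460 = -0.598815
|D^2_{-1,0}|² = |d^2_{-1,0}(β)|² = (-0.598815)² = 0.358580 (the z-rotation phases have unit modulus)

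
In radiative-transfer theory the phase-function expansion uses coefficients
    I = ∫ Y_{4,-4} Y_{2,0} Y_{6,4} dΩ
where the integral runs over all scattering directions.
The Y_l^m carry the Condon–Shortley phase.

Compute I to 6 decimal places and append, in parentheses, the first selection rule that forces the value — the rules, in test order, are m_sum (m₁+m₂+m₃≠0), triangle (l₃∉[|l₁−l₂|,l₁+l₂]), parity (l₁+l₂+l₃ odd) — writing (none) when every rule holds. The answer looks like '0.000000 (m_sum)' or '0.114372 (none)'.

m-sum 0 ✓  L=12 even ✓  2≤6≤6 ✓
Π(2lᵢ+1) = 9×5×13 = 585
triangle coeff Δ(4,2,6) = 1/6435
Σ_t [0,0]: t=0:+1/2304 = 1/2304
(3j)²=5/143 [(4 2 6; 0 0 0)], sign=+1
Σ_t [0,0]: t=0:+1/161280 = 1/161280
(3j)²=1/143 [(4 2 6; -4 0 4)], sign=+1
⇒ 4πI² = 225/1573
I = (+1)√(225/1573/(4π)) = 0.10668957
No selection rule forces the value: the integral is nonzero (none).

0.106690 (none)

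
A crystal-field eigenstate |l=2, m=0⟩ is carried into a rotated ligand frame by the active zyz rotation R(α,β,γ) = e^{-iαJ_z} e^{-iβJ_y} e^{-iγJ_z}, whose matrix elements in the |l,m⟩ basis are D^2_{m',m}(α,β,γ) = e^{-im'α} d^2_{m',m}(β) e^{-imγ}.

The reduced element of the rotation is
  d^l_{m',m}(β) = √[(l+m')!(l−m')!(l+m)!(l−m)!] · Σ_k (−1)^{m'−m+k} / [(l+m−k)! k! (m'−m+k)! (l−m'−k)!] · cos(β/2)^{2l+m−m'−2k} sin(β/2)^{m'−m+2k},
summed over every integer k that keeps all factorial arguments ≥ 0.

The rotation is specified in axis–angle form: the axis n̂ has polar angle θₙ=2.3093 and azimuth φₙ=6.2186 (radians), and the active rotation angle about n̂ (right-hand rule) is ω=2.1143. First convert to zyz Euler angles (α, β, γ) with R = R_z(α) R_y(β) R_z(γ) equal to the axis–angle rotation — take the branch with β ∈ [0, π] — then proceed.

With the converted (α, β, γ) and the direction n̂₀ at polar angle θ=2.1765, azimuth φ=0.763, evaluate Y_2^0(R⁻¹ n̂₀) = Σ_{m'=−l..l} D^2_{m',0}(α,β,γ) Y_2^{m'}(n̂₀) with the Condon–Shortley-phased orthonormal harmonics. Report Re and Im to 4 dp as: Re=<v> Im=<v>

Re=0.4514 Im=0.0000

Axis–angle → zyz. n̂ = (sinθₙcosφₙ, sinθₙsinφₙ, cosθₙ) = (+0.737935, -0.047726, -0.673182), ω = 2.1143.
R = I cosω + sinω [n̂]ₓ + (1−cosω) n̂n̂ᵀ gives
  R = [+0.309016, +0.522746, -0.794509; -0.629610, -0.513682, -0.582857; -0.712812, +0.680343, +0.170390]
β = atan2(√(R₁₃²+R₂₃²), R₃₃) = 1.399571; α = atan2(R₂₃, R₁₃) mod 2π = 3.774519; γ = atan2(R₃₂, −R₃₁) mod 2π = 0.762097
Need the full column D^2_{m',0} for m'=−2..2 at α=3.7745, β=1.3996, γ=0.7621.
cos(β/2)=0.764980, sin(β/2)=0.644054
d^2_{-2,0}: single k=2 term ⇒ +0.594594;  D = +0.178521+0.567161i
d^2_{-1,0}: k∈[1..2] ⇒ +0.706234 -0.500601 = +0.205632;  D = -0.165801-0.121633i
d^2_{0,0}: k∈[0..2] ⇒ +0.342453 -0.970967 +0.172063 = -0.456451;  D = -0.456451+0.000000i
d^2_{1,0}: k∈[0..1] ⇒ -0.706234 +0.500601 = -0.205632;  D = +0.165801-0.121633i
d^2_{2,0}: single k=0 term ⇒ +0.594594;  D = +0.178521-0.567161i
Y_2^{m'}(θ=2.1765,φ=0.763) and Σ D·Y over m':
  (+0.1785+0.5672i)·(+0.0117-0.2608i)  (-0.1658-0.1216i)·(-0.2613+0.2499i)  (-0.4565+0.0000i)·(-0.0087+0.0000i)  (+0.1658-0.1216i)·(+0.2613+0.2499i)  (+0.1785-0.5672i)·(+0.0117+0.2608i)
Y_2^0(R⁻¹ n̂) = +0.451430+0.000000i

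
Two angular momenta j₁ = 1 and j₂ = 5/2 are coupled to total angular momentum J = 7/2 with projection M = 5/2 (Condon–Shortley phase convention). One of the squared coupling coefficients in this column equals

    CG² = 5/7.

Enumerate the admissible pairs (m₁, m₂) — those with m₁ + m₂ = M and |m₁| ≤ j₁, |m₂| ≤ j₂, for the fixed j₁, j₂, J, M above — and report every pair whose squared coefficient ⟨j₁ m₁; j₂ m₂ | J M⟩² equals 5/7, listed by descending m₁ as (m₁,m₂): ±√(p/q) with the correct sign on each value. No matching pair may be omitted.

(1,3/2): +√(5/7)

Admissible pairs with m₁+m₂ = M = 5/2: (0,5/2), (1,3/2)
  (m₁,m₂)=(1,3/2): CG² = 5/7, CG = +√(5/7)   ← matches the target
  (m₁,m₂)=(0,5/2): CG² = 2/7, CG = +√(2/7)
Pairs with CG² = 5/7: (1,3/2): +√(5/7)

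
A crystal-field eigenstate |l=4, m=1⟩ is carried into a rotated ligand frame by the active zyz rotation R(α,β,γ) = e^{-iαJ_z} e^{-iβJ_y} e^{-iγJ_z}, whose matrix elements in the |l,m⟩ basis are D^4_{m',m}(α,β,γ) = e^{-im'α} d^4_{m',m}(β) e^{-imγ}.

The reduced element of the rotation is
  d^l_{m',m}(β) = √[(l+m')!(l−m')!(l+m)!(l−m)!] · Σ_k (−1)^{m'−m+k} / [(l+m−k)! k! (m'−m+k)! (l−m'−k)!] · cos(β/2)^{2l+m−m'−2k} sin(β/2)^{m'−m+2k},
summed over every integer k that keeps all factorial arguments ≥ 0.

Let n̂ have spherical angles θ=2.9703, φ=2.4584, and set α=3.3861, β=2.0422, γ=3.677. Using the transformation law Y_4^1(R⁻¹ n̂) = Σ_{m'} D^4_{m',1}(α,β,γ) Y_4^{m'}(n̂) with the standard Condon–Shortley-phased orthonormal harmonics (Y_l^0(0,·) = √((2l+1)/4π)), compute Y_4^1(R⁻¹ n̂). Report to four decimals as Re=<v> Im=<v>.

Need the full column D^4_{m',1} for m'=−4..4 at α=3.3861, β=2.0422, γ=3.6770.
cos(β/2)=0.522428, sin(β/2)=0.852683
d^4_{-4,1}: single k=5 term ⇒ +0.480964;  D = -0.434614-0.206002i
d^4_{-3,1}: k∈[4..5] ⇒ +0.520927 -0.832626 = -0.311699;  D = -0.305602-0.061349i
d^4_{-2,1}: k∈[3..5] ⇒ +0.341202 -1.363405 +0.726402 = -0.295801;  D = +0.295483-0.013718i
d^4_{-1,1}: k∈[2..5] ⇒ +0.147821 -1.181351 +1.573515 -0.279448 = +0.260537;  D = +0.249591-0.074726i
d^4_{0,1}: k∈[1..4] ⇒ +0.040503 -0.647385 +1.724586 -0.765695 = +0.352009;  D = -0.302749+0.179592i
d^4_{1,1}: k∈[0..3] ⇒ +0.005549 -0.221731 +1.181351 -1.049010 = -0.083841;  D = -0.059609+0.058959i
d^4_{2,1}: k∈[0..2] ⇒ -0.038425 +0.511803 -0.908937 = -0.435558;  D = +0.226313-0.372147i
d^4_{3,1}: k∈[0..1] ⇒ +0.117329 -0.520927 = -0.403598;  D = -0.119991+0.385348i
d^4_{4,1}: single k=0 term ⇒ -0.180547;  D = +0.010350-0.180250i
Y_4^{m'}(θ=2.9703,φ=2.4584) and Σ D·Y over m':
  (-0.4346-0.2060i)·(-0.0003+0.0001i)  (-0.3056-0.0613i)·(-0.0028+0.0054i)  (+0.2955-0.0137i)·(+0.0114+0.0552i)  (+0.2496-0.0747i)·(+0.2340+0.1904i)  (-0.3027+0.1796i)·(+0.7265+0.0000i)  (-0.0596+0.0590i)·(-0.2340+0.1904i)  (+0.2263-0.3721i)·(+0.0114-0.0552i)  (-0.1200+0.3853i)·(+0.0028+0.0054i)  (+0.0104-0.1803i)·(-0.0003-0.0001i)
Y_4^1(R⁻¹ n̂) = -0.159481+0.133788i

Re=-0.1595 Im=0.1338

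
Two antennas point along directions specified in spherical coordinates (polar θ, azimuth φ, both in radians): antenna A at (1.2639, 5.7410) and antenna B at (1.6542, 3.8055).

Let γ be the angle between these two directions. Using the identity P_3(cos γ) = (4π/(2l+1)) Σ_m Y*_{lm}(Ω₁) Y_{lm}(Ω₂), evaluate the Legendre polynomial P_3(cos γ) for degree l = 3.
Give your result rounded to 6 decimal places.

Expand P_3 via completeness: Σ_{m} conj(Y_{3,m}) at Ω₁ times Y_{3,m} at Ω₂ —
  m=-3: Y*=-0.020143-0.360869i  Y=+0.168708+0.376847i  product +0.132594-0.068472i
  m=-2: Y*=+0.131156-0.248023i  Y=-0.020342+0.082064i  product +0.017686+0.015808i
  m=-1: Y*=-0.143473+0.086429i  Y=+0.244847-0.191565i  product -0.018572+0.048646i
  m=+0: Y*=-0.286766-0.000000i  Y=+0.092186+0.000000i  product -0.026436-0.000000i
  m=+1: Y*=+0.143473+0.086429i  Y=-0.244847-0.191565i  product -0.018572-0.048646i
  m=+2: Y*=+0.131156+0.248023i  Y=-0.020342-0.082064i  product +0.017686-0.015808i
  m=+3: Y*=+0.020143-0.360869i  Y=-0.168708+0.376847i  product +0.132594+0.068472i
Accumulated sum +0.236980+0.000000i; after 4π/(2l+1) scaling, +0.425425+0.000000i ⇒ P_3 = 0.425425

0.425425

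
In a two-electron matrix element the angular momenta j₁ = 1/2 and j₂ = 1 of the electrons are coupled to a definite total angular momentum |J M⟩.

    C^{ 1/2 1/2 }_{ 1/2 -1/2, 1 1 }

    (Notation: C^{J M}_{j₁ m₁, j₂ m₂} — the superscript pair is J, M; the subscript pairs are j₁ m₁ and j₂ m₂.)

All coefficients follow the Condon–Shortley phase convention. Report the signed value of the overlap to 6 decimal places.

j₁+j₂−J=1  J+j₁−j₂=0  J−j₁+j₂=1  j₁+j₂+J+1=3
(j₁±m₁, j₂±m₂, J±M) = (0,1,2,0,1,0)
P² = 2/3
sum k=1..1:
  [1] −1/1 = -1
S = -1
C² = P²·S² = 2/3 ; C = -0.816497

-0.816497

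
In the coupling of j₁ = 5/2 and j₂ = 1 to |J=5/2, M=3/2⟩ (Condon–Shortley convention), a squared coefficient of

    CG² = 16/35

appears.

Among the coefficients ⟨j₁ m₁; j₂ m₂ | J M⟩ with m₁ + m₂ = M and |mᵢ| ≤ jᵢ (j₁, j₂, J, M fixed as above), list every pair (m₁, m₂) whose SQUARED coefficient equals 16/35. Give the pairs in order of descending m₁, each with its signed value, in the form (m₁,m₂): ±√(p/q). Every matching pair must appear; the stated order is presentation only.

(1/2,1): −√(16/35)

Admissible pairs with m₁+m₂ = M = 3/2: (1/2,1), (3/2,0), (5/2,-1)
  (m₁,m₂)=(5/2,-1): CG² = 2/7, CG = +√(2/7)
  (m₁,m₂)=(3/2,0): CG² = 9/35, CG = +√(9/35)
  (m₁,m₂)=(1/2,1): CG² = 16/35, CG = −√(16/35)   ← matches the target
Pairs with CG² = 16/35: (1/2,1): −√(16/35)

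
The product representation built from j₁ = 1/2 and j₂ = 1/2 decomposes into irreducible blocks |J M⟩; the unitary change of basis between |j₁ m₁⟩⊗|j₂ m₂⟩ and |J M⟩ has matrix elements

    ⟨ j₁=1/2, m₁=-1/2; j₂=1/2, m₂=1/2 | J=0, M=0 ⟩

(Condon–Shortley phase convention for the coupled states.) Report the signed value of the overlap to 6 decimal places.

-0.707107  (= −√(1/2))

triangle: 1!*0!*0!/2! = 1/2
(j±m)!: 0!*1!*1!*0!*0!*0! = 1
prefactor² = (2J+1)*Δ*N² = 1/2
  k=1: −1/(1!*0!*0!*0!*0!*0!) = -1
Σ = -1  ⇒  CG² = 1/2*(-1)² = 1/2
CG = −√(1/2) = -0.707107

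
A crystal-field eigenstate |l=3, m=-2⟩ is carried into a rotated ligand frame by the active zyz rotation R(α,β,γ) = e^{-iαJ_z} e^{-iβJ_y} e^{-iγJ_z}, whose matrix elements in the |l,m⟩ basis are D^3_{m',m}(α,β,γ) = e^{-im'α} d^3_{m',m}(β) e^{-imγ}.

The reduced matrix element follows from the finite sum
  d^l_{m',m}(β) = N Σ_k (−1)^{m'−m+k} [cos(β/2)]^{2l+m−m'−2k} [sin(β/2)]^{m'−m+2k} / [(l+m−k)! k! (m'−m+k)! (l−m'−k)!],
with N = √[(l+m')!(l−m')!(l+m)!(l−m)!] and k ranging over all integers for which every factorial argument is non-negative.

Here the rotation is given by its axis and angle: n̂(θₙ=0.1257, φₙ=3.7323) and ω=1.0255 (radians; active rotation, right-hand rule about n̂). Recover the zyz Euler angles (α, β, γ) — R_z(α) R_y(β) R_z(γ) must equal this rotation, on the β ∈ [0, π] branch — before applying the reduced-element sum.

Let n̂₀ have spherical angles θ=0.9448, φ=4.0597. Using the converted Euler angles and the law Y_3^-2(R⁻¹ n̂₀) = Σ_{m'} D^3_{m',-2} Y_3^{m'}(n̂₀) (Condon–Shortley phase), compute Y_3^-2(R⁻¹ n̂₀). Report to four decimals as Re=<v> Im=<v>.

Re=0.3924 Im=0.0084

Axis–angle → zyz. n̂ = (sinθₙcosφₙ, sinθₙsinφₙ, cosθₙ) = (-0.104125, -0.069824, +0.992110), ω = 1.0255.
R = I cosω + sinω [n̂]ₓ + (1−cosω) n̂n̂ᵀ gives
  R = [+0.523890, -0.844729, -0.109421; +0.851727, +0.521018, +0.055681; +0.009975, -0.122367, +0.992435]
β = atan2(√(R₁₃²+R₂₃²), R₃₃) = 0.123084; α = atan2(R₂₃, R₁₃) mod 2π = 2.670874; γ = atan2(R₃₂, −R₃₁) mod 2π = 4.631052
Need the full column D^3_{m',-2} for m'=−3..3 at α=2.6709, β=0.1231, γ=4.6311.
cos(β/2)=0.998107, sin(β/2)=0.061503
d^3_{-3,-2}: single k=1 term ⇒ +0.149231;  D = -0.000602-0.149229i
d^3_{-2,-2}: k∈[0..1] ⇒ +0.988695 -0.018770 = +0.969925;  D = -0.436398+0.866205i
d^3_{-1,-2}: k∈[0..1] ⇒ -0.192656 +0.001463 = -0.191193;  D = -0.154106+0.113163i
d^3_{0,-2}: k∈[0..1] ⇒ +0.020562 -0.000078 = +0.020484;  D = -0.020213+0.003317i
d^3_{1,-2}: k∈[0..1] ⇒ -0.001463 +0.000003 = -0.001460;  D = -0.001392-0.000443i
d^3_{2,-2}: k∈[0..1] ⇒ +0.000071 -0.000000 = +0.000071;  D = -0.000051-0.000050i
d^3_{3,-2}: single k=0 term ⇒ -0.000002;  D = -0.000001-0.000002i
Y_3^{m'}(θ=0.9448,φ=4.0597) and Σ D·Y over m':
  (-0.0006-0.1492i)·(+0.2056+0.0839i)  (-0.4364+0.8662i)·(-0.1031-0.3795i)  (-0.1541+0.1132i)·(-0.1140+0.1491i)  (-0.0202+0.0033i)·(-0.2806+0.0000i)  (-0.0014-0.0004i)·(+0.1140+0.1491i)  (-0.0001-0.0001i)·(-0.1031+0.3795i)  (-0.0000-0.0000i)·(-0.2056+0.0839i)
Y_3^-2(R⁻¹ n̂) = +0.392394+0.008446i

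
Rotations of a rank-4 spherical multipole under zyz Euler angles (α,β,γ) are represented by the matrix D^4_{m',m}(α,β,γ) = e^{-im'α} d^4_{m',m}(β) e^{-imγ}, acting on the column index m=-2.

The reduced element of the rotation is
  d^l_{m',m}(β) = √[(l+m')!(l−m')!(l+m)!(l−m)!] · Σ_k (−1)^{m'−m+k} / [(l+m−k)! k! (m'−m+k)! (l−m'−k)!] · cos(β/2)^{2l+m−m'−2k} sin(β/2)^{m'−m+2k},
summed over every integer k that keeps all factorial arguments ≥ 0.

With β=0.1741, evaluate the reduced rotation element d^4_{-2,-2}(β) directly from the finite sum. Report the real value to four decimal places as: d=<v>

d=0.8823

d^4_{-2,-2}(β=0.1741) via the finite sum:
With c≡cos(β/2)=0.996214 and s≡sin(β/2)=0.086940, N=[2·720·2·720]^{1/2}=1440.000000
k∈{0,1,2} keeps every argument non-negative
  k=0: (−1)^0·1440.0000/(1440)·0.9962^8·0.0869^0 = +0.970107
  k=1: (−1)^1·1440.0000/(120)·0.9962^6·0.0869^2 = -0.088662
  k=2: (−1)^2·1440.0000/(96)·0.9962^4·0.0869^4 = +0.000844
d^4_{-2,-2}(0.1741) = +0.970107 -0.088662 +0.000844 = +0.882289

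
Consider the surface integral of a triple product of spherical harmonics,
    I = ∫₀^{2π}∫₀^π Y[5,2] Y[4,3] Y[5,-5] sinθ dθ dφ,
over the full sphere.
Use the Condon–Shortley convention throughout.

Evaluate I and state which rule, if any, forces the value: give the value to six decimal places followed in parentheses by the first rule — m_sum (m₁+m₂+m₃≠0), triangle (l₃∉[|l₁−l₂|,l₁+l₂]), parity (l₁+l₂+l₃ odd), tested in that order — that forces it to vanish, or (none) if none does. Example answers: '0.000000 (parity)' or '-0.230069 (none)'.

0.140629 (none)

Rules hold: Σm=0, L=14 even, 1≤5≤9.
N = 11·9·11 = 1089
Δ = 4!·6!·4!/15! = 1/3153150
Racah Σ t=0..4: t=0:+1/69120 t=1:−1/1728 t=2:+1/576 t=3:−1/1728 t=4:+1/69120 = 7/11520
⇒ 3j(5 4 5; 0 0 0)² = 2/143, sgn -1
Racah Σ t=3..3: t=3:−1/103680 = -1/103680
⇒ 3j(5 4 5; 2 3 -5)² = 7/429, sgn -1
4πI² = N·(3j₀)²·(3jₘ)² = 42/169
I = +1·√(0.248521/4π) = 0.14062948
No selection rule forces the value: the integral is nonzero (none).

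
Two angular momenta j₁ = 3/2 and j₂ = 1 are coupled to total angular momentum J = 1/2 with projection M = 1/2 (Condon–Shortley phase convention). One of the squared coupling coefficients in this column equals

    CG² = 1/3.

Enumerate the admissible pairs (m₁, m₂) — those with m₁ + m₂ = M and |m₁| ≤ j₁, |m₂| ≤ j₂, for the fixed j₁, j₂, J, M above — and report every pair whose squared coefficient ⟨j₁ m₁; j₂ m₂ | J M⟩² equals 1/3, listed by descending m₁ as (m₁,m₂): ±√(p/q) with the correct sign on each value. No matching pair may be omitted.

Admissible pairs with m₁+m₂ = M = 1/2: (-1/2,1), (1/2,0), (3/2,-1)
  (m₁,m₂)=(3/2,-1): CG² = 1/2, CG = +√(1/2)
  (m₁,m₂)=(1/2,0): CG² = 1/3, CG = −√(1/3)   ← matches the target
  (m₁,m₂)=(-1/2,1): CG² = 1/6, CG = +√(1/6)
Pairs with CG² = 1/3: (1/2,0): −√(1/3)

(1/2,0): −√(1/3)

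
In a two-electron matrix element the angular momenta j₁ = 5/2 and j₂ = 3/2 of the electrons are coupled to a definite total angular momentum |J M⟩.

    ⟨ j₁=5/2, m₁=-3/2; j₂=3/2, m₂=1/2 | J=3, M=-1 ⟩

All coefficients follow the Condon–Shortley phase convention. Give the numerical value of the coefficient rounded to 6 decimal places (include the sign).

triangle: 1!×4!×2!/8! = 48/40320
(j±m)!: 1!×4!×2!×1!×2!×4! = 2304
prefactor² = (2J+1)×Δ×N² = 96/5
  k=0: +1/(0!×1!×4!×2!×0!×0!) = 1/48
  k=1: −1/(1!×0!×3!×1!×1!×1!) = -1/6
Σ = -7/48  ⇒  CG² = 96/5×(-7/48)² = 49/120
CG = −√(49/120) = -0.639010

-0.639010  (= −√(49/120))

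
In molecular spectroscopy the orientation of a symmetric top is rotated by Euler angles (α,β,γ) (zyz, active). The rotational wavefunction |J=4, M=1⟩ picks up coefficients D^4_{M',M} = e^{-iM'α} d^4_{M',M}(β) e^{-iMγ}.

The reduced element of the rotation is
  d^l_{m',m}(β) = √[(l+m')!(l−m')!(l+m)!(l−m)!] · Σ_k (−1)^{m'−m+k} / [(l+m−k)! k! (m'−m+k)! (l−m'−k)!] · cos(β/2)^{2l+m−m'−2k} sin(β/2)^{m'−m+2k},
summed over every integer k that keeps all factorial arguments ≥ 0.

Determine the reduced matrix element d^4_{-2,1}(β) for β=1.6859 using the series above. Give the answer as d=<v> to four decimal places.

d^4_{-2,1}(β=1.6859) via the finite sum:
Half-angle: c=0.665263, s=0.746609. N=√(2·720·120·6)=1018.233765
k: max(0,(1)−(-2))=3 … min(4+(1),4−(-2))=5
  k=3: (−1)^0·1018.2338/(72)·0.6653^5·0.7466^3 = +0.766941
  k=4: (−1)^1·1018.2338/(48)·0.6653^3·0.7466^5 = -1.448947
  k=5: (−1)^2·1018.2338/(240)·0.6653^1·0.7466^7 = +0.364991
d^4_{-2,1}(1.6859) = +0.766941 -1.448947 +0.364991 = -0.317015

d=-0.3170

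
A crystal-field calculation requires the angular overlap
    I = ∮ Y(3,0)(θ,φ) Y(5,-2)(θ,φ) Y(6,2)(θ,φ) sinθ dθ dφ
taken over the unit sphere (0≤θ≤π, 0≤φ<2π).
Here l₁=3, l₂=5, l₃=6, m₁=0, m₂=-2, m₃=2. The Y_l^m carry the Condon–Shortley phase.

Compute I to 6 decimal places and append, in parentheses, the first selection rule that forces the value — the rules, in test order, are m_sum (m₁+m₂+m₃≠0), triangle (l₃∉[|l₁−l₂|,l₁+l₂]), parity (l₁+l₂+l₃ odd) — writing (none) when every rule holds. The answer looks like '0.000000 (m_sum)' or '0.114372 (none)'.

0.058844 (none)

Rules hold: Σm=0, L=14 even, 2≤6≤8.
N = 7·11·13 = 1001
Δ = 2!·4!·8!/15! = 1/675675
Racah Σ t=0..2: t=0:+1/8640 t=1:−1/2304 t=2:+1/8640 = -7/34560
⇒ 3j(3 5 6; 0 0 0)² = 7/429, sgn -1
Racah Σ t=0..2: t=0:+1/8640 t=1:−1/5760 t=2:+1/60480 = -1/24192
⇒ 3j(3 5 6; 0 -2 2)² = 8/3003, sgn -1
4πI² = N·(3j₀)²·(3jₘ)² = 56/1287
I = +1·√(0.043512/4π) = 0.05884368
No selection rule forces the value: the integral is nonzero (none).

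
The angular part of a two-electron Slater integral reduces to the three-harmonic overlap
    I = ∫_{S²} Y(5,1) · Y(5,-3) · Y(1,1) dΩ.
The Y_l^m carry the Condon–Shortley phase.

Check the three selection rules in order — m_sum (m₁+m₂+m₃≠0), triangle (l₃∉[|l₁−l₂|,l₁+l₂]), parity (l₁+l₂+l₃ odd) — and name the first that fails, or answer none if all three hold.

m_sum

Σmᵢ = -1  ✗
l₃∈[|l₁−l₂|,l₁+l₂]=[0,10], have l₃=1
Σlᵢ = 11 ⇒ odd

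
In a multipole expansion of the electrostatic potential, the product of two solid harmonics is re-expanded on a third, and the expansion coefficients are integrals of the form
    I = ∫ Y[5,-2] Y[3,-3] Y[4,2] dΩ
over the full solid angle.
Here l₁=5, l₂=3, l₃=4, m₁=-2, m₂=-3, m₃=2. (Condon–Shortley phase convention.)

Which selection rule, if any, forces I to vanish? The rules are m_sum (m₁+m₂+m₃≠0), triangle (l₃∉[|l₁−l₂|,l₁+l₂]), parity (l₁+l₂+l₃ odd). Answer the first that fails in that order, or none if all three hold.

m₁+m₂+m₃ = -2 − 3 + 2 = -3  ✗
triangle: |5−3|=2 ≤ l₃=4 ≤ 5+3=8
parity: l₁+l₂+l₃ = 12 is even

m_sum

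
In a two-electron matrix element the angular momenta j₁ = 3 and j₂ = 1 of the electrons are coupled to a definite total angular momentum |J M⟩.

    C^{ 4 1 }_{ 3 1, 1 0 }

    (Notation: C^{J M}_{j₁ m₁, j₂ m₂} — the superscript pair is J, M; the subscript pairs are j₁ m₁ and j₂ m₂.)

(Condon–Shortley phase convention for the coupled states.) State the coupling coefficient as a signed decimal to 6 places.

j₁+j₂−J=0  J+j₁−j₂=6  J−j₁+j₂=2  j₁+j₂+J+1=9
(j₁±m₁, j₂±m₂, J±M) = (4,2,1,1,5,3)
P² = 8640/7
sum k=0..0:
  [0] +1/48 = 1/48
S = 1/48
C² = P²·S² = 15/28 ; C = +0.731925

+√(15/28) = +0.731925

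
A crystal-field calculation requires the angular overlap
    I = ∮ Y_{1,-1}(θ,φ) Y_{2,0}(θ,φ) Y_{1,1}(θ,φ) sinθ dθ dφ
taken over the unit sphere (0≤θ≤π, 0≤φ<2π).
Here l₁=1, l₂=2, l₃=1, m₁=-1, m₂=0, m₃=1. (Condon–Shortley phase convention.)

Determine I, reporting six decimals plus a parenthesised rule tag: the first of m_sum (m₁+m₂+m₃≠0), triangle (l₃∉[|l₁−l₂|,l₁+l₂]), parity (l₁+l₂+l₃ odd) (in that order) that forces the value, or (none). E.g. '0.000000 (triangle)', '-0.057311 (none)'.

Checks pass: Σm=0; 4 even; l₃=1∈[1,3].
(2·1+1)(2·2+1)(2·1+1) = 45
Δ: 2! 0! 2! / 5! → 1/30
sum: t=1:−1/1 = -1/1
3j²(1 2 1; 0 0 0) = Δ·Π!·Σ² = 2/15  (sign +1)
sum: t=2:+1/4 = 1/4
3j²(1 2 1; -1 0 1) = Δ·Π!·Σ² = 1/30  (sign +1)
combine: 4πI² = 45·2/15·1/30 = 1/5
take √, sign +1: I = 0.12615663
No selection rule forces the value: the integral is nonzero (none).

0.126157 (none)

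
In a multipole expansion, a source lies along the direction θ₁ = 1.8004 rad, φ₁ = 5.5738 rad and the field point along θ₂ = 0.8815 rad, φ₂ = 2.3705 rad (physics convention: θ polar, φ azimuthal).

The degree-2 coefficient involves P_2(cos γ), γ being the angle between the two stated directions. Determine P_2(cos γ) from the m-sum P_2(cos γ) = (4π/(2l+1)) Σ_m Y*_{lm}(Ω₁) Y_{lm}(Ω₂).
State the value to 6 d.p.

0.700890

Summing Y*_{l m}(θ₁,φ₁)·Y_{l m}(θ₂,φ₂) over m ∈ [−2, 2]; prefactor 4π/(2·2+1) = 2.513274:
  m=-2: (0.05547 - 0.36204j) × (0.00658 + 0.22994j) = 0.08361 + 0.01037j  (running Σ = 0.08361 + 0.01037j)
  m=-1: (-0.12991 + 0.11152j) × (-0.27192 - 0.26424j) = 0.06479 + 0.00400j  (running Σ = 0.14840 + 0.01437j)
  m=0: (-0.26638 + 0.00000j) × (0.06733 + 0.00000j) = -0.01793 + 0.00000j  (running Σ = 0.13047 + 0.01437j)
  m=1: (0.12991 + 0.11152j) × (0.27192 - 0.26424j) = 0.06479 - 0.00400j  (running Σ = 0.19526 + 0.01037j)
  m=2: (0.05547 + 0.36204j) × (0.00658 - 0.22994j) = 0.08361 - 0.01037j  (running Σ = 0.27888 + 0.00000j)
Σ over m = 0.27888 + 0.00000j; ×(4π/5) → 0.70089 + 0.00000j. Real part: 0.700890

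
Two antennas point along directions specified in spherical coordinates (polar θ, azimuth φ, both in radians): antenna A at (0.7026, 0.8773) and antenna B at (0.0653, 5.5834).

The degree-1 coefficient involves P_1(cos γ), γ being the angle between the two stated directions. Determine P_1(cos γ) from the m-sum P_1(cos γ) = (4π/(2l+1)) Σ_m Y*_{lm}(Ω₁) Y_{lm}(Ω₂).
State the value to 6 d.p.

0.761273

Summing Y*_{l m}(θ₁,φ₁)·Y_{l m}(θ₂,φ₂) over m ∈ [−1, 1]; prefactor 4π/(2·1+1) = 4.188790:
  term(m=-1) = -0.00003 + 0.00503j   from Y*(Ω₁)=0.14271 + 0.17169j, Y(Ω₂)=0.01725 + 0.01452j
  term(m=+0) = 0.18180 + 0.00000j   from Y*(Ω₁)=0.37288 + 0.00000j, Y(Ω₂)=0.48756 + 0.00000j
  term(m=+1) = -0.00003 - 0.00503j   from Y*(Ω₁)=-0.14271 + 0.17169j, Y(Ω₂)=-0.01725 + 0.01452j
Accumulated sum 0.18174 + 0.00000j; after 4π/(2l+1) scaling, 0.76127 + 0.00000j ⇒ P_1 = 0.761273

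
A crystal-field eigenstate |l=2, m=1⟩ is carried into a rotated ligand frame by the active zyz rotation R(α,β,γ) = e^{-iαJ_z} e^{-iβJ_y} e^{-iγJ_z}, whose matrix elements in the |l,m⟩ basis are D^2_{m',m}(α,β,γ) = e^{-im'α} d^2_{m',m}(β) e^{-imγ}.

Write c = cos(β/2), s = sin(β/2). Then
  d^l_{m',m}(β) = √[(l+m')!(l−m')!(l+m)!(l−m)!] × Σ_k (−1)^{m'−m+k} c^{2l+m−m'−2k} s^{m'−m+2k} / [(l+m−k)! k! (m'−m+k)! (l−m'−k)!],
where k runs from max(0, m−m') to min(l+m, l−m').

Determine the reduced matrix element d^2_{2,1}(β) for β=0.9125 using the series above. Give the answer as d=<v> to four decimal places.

d^2_{2,1}(β=0.9125) via the finite sum:
c=cos(0.912500/2)=0.897711, s=sin(0.912500/2)=0.440585; N=√[24·1·6·1]=12.000000
The bounds max(0,m−m')=0 and min(l+m,l−m')=0 give 1 term
  k=0: (−1)^1·12.0000/(6)·0.8977^3·0.4406^1 = -0.637484
d^2_{2,1}(0.9125) = -0.637484

d=-0.6375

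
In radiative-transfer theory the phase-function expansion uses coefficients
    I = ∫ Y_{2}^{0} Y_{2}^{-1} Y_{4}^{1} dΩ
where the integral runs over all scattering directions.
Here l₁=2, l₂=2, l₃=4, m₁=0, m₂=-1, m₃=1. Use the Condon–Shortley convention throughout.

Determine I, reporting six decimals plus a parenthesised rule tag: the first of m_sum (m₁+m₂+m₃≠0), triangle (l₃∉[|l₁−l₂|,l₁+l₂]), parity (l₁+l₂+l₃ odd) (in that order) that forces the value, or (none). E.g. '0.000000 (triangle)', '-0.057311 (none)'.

Checks pass: Σm=0; 8 even; l₃=4∈[0,4].
(2·2+1)(2·2+1)(2·4+1) = 225
Δ: 0! 4! 4! / 9! → 1/630
sum: t=0:+1/16 = 1/16
3j²(2 2 4; 0 0 0) = Δ·Π!·Σ² = 2/35  (sign +1)
sum: t=0:+1/24 = 1/24
3j²(2 2 4; 0 -1 1) = Δ·Π!·Σ² = 1/21  (sign -1)
combine: 4πI² = 225·2/35·1/21 = 30/49
take √, sign -1: I = -0.22072812
No selection rule forces the value: the integral is nonzero (none).

-0.220728 (none)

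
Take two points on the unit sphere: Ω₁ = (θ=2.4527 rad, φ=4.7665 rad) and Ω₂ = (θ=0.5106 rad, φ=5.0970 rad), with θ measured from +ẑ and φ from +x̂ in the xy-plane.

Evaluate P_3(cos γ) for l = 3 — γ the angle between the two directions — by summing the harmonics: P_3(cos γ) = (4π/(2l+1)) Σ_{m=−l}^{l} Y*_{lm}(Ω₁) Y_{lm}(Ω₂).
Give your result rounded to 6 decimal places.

Expand P_3 via completeness: Σ_{m} conj(Y_{3,m}) at Ω₁ times Y_{3,m} at Ω₂ —
  [-3]  conj(Y_{3,-3})(Ω₁) = -0.017322+0.105765i ; Y_{3,-3}(Ω₂) = -0.044524-0.019721i ; Δ = +0.002857-0.004368i
  [-2]  conj(Y_{3,-2})(Ω₁) = +0.316932+0.034434i ; Y_{3,-2}(Ω₂) = -0.152992+0.148121i ; Δ = -0.053589+0.041676i
  [-1]  conj(Y_{3,-1})(Ω₁) = +0.021995-0.406081i ; Y_{3,-1}(Ω₂) = +0.166270+0.410778i ; Δ = +0.170466-0.058484i
  [+0]  conj(Y_{3,0})(Ω₁) = +0.005895-0.000000i ; Y_{3,0}(Ω₂) = +0.262370+0.000000i ; Δ = +0.001547+0.000000i
  [+1]  conj(Y_{3,1})(Ω₁) = -0.021995-0.406081i ; Y_{3,1}(Ω₂) = -0.166270+0.410778i ; Δ = +0.170466+0.058484i
  [+2]  conj(Y_{3,2})(Ω₁) = +0.316932-0.034434i ; Y_{3,2}(Ω₂) = -0.152992-0.148121i ; Δ = -0.053589-0.041676i
  [+3]  conj(Y_{3,3})(Ω₁) = +0.017322+0.105765i ; Y_{3,3}(Ω₂) = +0.044524-0.019721i ; Δ = +0.002857+0.004368i
Total Σ_m = +0.241016-0.000000i. Multiply by 1.795196: +0.432671-0.000000i. P_3(cos γ) = 0.432671

0.432671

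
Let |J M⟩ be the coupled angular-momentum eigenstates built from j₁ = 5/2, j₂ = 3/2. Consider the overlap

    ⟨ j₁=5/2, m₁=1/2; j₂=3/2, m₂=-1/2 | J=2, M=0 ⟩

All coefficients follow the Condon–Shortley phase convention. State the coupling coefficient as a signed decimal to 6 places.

−√(1/14) = -0.267261

triangle: 2!×3!×1!/7! = 12/5040
(j±m)!: 3!×2!×1!×2!×2!×2! = 96
prefactor² = (2J+1)×Δ×N² = 8/7
  k=0: +1/(0!×2!×2!×1!×1!×0!) = 1/4
  k=1: −1/(1!×1!×1!×0!×2!×1!) = -1/2
Σ = -1/4  ⇒  CG² = 8/7×(-1/4)² = 1/14
CG = −√(1/14) = -0.267261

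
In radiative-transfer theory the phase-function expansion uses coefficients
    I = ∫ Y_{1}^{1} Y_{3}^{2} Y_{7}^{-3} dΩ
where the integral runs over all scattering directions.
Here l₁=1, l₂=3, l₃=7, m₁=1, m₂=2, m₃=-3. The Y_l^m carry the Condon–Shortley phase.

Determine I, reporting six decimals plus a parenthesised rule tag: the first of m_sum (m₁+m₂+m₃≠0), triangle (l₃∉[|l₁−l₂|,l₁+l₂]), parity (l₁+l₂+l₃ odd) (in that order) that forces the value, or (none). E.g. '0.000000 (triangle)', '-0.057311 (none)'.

l₃=7 ∉ [2,4] — triangle fails ⇒ I = 0

0.000000 (triangle)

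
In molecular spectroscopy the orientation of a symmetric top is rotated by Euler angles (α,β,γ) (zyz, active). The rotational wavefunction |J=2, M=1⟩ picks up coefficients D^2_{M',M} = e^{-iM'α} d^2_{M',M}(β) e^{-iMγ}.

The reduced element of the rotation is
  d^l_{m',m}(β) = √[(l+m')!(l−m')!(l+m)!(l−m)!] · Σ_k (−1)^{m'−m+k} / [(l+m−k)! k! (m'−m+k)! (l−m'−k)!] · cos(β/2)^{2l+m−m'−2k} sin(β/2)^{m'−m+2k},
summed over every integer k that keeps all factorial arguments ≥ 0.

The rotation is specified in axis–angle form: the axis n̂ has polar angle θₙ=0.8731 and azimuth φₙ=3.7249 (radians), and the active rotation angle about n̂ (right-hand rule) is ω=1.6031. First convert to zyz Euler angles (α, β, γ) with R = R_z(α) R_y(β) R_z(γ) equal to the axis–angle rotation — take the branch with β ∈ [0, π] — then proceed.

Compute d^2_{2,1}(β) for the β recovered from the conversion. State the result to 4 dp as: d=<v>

d=-0.6406

Axis–angle → zyz. n̂ = (sinθₙcosφₙ, sinθₙsinφₙ, cosθₙ) = (-0.639609, -0.422082, +0.642454), ω = 1.6031.
R = I cosω + sinω [n̂]ₓ + (1−cosω) n̂n̂ᵀ gives
  R = [+0.390015, -0.363432, -0.846053; +0.920806, +0.151609, +0.359349; -0.002330, -0.919202, +0.393780]
β = atan2(√(R₁₃²+R₂₃²), R₃₃) = 1.166056; α = atan2(R₂₃, R₁₃) mod 2π = 2.739946; γ = atan2(R₃₂, −R₃₁) mod 2π = 4.714924
d^2_{2,1}(β=1.1661) via the finite sum:
With c≡cos(β/2)=0.834799 and s≡sin(β/2)=0.550554, N=[24·1·6·1]^{1/2}=12.000000
k∈{0} keeps every argument non-negative
  k=0: (−1)^1·12.0000/(6)·0.8348^3·0.5506^1 = -0.640585
d^2_{2,1}(1.1661) = -0.640585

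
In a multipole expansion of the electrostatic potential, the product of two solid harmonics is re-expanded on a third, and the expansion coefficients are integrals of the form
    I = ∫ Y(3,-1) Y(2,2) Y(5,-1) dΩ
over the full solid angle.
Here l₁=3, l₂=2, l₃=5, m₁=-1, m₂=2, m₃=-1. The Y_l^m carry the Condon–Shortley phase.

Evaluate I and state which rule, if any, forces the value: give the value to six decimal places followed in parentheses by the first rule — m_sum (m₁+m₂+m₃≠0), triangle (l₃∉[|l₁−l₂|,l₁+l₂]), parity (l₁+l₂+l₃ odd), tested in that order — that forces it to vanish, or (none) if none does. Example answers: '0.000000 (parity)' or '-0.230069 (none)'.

-0.092802 (none)

m-sum 0 ✓  L=10 even ✓  1≤5≤5 ✓
Π(2lᵢ+1) = 7×5×11 = 385
triangle coeff Δ(3,2,5) = 1/2310
Σ_t [0,0]: t=0:+1/144 = 1/144
(3j)²=10/231 [(3 2 5; 0 0 0)], sign=-1
Σ_t [0,0]: t=0:+1/1152 = 1/1152
(3j)²=1/154 [(3 2 5; -1 2 -1)], sign=+1
⇒ 4πI² = 25/231
I = (-1)√(25/231/(4π)) = -0.09280237
No selection rule forces the value: the integral is nonzero (none).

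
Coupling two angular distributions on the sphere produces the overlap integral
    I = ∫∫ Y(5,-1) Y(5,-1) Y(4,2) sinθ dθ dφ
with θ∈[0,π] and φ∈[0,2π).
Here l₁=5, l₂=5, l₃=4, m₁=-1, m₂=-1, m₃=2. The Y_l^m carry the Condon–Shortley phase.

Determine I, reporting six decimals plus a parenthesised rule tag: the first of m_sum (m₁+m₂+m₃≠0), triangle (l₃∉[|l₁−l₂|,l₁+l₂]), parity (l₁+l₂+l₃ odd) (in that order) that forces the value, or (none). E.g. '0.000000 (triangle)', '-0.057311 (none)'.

m-sum 0 ✓  L=14 even ✓  0≤4≤10 ✓
Π(2lᵢ+1) = 11×11×9 = 1089
triangle coeff Δ(5,5,4) = 1/3153150
Σ_t [1,5]: t=1:−1/69120 t=2:+1/1728 t=3:−1/576 t=4:+1/1728 t=5:−1/69120 = -7/11520
(3j)²=2/143 [(5 5 4; 0 0 0)], sign=-1
Σ_t [2,4]: t=2:+1/4608 t=3:−1/1296 t=4:+1/4608 = -7/20736
(3j)²=20/1287 [(5 5 4; -1 -1 2)], sign=-1
⇒ 4πI² = 40/169
I = (+1)√(40/169/(4π)) = 0.13724032
No selection rule forces the value: the integral is nonzero (none).

0.137240 (none)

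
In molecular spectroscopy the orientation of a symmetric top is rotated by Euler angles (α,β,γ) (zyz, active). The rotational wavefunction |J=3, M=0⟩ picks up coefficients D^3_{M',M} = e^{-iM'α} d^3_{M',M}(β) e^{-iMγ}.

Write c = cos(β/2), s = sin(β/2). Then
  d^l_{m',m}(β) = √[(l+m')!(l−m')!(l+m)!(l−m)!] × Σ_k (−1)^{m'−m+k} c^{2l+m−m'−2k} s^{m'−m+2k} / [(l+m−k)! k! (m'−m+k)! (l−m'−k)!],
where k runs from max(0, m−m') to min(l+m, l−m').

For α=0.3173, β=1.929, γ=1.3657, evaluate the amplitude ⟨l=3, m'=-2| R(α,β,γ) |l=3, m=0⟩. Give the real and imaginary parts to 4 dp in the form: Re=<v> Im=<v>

Re=-0.3391 Im=-0.2496

D^3_{-2,0}(0.3173,1.9290,1.3657) = e^{-i·-2·0.3173}·d^3_{-2,0}(1.9290)·e^{-i·0·1.3657}. Compute d first:
Half-angle: c=0.569828, s=0.821764. N=√(1·120·6·6)=65.726707
k∈{2,3} keeps every argument non-negative
  k=2: (−1)^0·65.7267/(12)·0.5698^4·0.8218^2 = +0.389969
  k=3: (−1)^1·65.7267/(12)·0.5698^2·0.8218^4 = -0.811029
d^3_{-2,0}(1.9290) = +0.389969 -0.811029 = -0.421061
Attach z-rotation phases: D = e^{-i(-2)(0.3173)}·(-0.421061)·e^{-i(0)(1.3657)} = -0.339084-0.249628i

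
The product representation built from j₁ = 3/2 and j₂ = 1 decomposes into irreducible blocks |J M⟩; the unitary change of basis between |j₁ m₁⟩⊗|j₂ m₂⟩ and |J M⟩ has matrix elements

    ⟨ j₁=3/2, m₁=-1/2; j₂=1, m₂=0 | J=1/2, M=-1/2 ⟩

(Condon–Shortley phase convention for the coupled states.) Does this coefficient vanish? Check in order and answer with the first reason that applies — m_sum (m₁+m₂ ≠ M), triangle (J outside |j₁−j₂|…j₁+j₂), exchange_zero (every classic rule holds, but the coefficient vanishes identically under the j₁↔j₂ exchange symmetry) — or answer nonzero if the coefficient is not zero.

m-sum: m₁+m₂ = -1/2+0 = -1/2, M = -1/2  ✓
triangle: |j₁−j₂| = 1/2 ≤ J = 1/2 ≤ j₁+j₂ = 5/2  ✓
exchange: j₁≠j₂ or m₁≠m₂ — the exchange symmetry imposes no constraint here
value check: CG = −√(1/3) = -0.577350 ≠ 0

nonzero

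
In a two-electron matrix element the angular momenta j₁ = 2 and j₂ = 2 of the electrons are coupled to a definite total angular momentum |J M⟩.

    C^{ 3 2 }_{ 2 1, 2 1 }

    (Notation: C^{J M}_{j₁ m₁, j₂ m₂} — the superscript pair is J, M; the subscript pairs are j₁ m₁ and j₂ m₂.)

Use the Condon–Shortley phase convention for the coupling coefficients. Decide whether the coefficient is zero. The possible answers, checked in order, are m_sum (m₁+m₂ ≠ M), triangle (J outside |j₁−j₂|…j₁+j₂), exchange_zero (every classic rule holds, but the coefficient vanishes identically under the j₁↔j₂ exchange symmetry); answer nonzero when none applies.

m-sum: m₁+m₂ = 1+1 = 2, M = 2  ✓
triangle: |j₁−j₂| = 0 ≤ J = 3 ≤ j₁+j₂ = 4  ✓
exchange: j₁=j₂ and m₁=m₂, and (−1)^(j₁+j₂−J) = (−1)^1 = −1 forces ⟨j₁m₁;j₂m₂|JM⟩ = −⟨j₂m₂;j₁m₁|JM⟩ = −⟨j₁m₁;j₂m₂|JM⟩ ⇒ the coefficient vanishes identically
Racah sum check: Σ_k collapses to 0 ⇒ CG = 0

exchange_zero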